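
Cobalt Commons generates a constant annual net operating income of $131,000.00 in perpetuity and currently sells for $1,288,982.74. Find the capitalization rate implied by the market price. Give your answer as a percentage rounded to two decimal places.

P = C/r ⇒ r = C/P = $131,000.00/$1,288,982.74 = 0.101631

10.16%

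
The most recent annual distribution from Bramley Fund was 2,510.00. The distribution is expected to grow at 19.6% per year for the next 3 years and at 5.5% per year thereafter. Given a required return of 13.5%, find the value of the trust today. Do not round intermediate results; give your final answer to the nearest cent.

D_1 = 3001.96000
D_2 = 3590.34416
D_3 = 4294.05162
Terminal value at year 3: TV = D_3×(1+g_2)/(r−g_2) = 4530.22445/0.08 = 56627.80568
P_0 = D_1/(1+r)^1 + D_2/(1+r)^2 + D_3/(1+r)^3 + TV/(1+r)^3
    = 2644.89868 + 2787.04742 + 2936.83587 + 38729.52303 = 47098.30499

47098.30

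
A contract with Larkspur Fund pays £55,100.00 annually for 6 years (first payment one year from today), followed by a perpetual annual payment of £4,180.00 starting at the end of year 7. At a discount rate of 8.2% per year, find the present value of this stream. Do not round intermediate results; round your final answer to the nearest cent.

£284951.21

PV of 6-year annuity: £55,100.00 × [1 − (1+0.082)^−6] / 0.082 = 253182.55030
Perpetuity value at year 6: £4,180.00 / 0.082 = 50975.60976
PV of perpetuity: 50975.60976 / (1+0.082)^6 = 31768.65766
Total PV = 253182.55030 + 31768.65766 = 284951.20797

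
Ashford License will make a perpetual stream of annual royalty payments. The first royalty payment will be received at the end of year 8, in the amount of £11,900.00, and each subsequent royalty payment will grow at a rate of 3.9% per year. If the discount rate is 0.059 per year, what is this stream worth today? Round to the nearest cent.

£398332.04

Value at end of year 7: C₁ / (r − g) = £11,900.00 / (0.059 − 0.039) = £595,000.0000
Discount to today: PV = £595,000.0000 / (1 + 0.059)^7 = £595,000.0000 / 1.493729 = £398,332.04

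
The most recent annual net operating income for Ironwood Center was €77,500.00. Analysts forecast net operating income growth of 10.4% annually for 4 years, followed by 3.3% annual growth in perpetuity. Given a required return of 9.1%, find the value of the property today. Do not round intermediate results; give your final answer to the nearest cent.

€1766621.21

D_1 = 85560.00000
D_2 = 94458.24000
D_3 = 104281.89696
D_4 = 115127.21424
Terminal value at year 4: TV = D_4×(1+g_2)/(r−g_2) = 118926.41231/0.058 = 2050455.38472
P_0 = D_1/(1+r)^1 + D_2/(1+r)^2 + D_3/(1+r)^3 + D_4/(1+r)^4 + TV/(1+r)^4
    = 78423.46471 + 79357.93313 + 80303.53636 + 81260.40710 + 1447275.87126 = 1766621.21256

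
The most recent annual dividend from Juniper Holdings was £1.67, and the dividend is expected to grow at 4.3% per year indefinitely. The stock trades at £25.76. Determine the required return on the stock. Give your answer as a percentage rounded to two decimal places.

D₁ = £1.67 × 1.043 = £1.7418
P = D₁/(r − g) ⇒ r = D₁/P + g = £1.7418/£25.76 + 0.043 = 0.067617 + 0.043 = 0.110617

11.06%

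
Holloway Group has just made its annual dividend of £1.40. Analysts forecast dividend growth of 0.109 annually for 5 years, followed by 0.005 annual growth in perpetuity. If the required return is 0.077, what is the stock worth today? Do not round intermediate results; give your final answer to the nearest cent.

£30.27

D_1 = 1.55260
D_2 = 1.72183
D_3 = 1.90951
D_4 = 2.11765
D_5 = 2.34847
Terminal value at year 5: TV = D_5×(1+g_2)/(r−g_2) = 2.36022/0.072 = 32.78078
P_0 = D_1/(1+r)^1 + D_2/(1+r)^2 + D_3/(1+r)^3 + D_4/(1+r)^4 + D_5/(1+r)^5 + TV/(1+r)^5
    = 1.44160 + 1.48443 + 1.52854 + 1.57395 + 1.62072 + 22.62251 = 30.27174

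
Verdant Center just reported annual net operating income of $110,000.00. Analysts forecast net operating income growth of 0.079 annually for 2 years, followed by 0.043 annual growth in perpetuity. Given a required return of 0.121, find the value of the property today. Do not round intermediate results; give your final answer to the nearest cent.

D_1 = 118690.00000
D_2 = 128066.51000
Terminal value at year 2: TV = D_2×(1+g_2)/(r−g_2) = 133573.36993/0.078 = 1712479.10167
P_0 = D_1/(1+r)^1 + D_2/(1+r)^2 + TV/(1+r)^2
    = 105878.67975 + 101911.77114 + 1362743.29874 = 1570533.74963

$1570533.75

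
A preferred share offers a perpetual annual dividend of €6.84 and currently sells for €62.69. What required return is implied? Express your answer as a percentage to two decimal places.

P = C/r ⇒ r = C/P = €6.84/€62.69 = 0.109108

10.91%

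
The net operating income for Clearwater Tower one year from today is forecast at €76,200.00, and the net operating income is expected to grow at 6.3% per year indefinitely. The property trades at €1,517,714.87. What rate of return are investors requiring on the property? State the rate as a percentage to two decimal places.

P = D₁/(r − g) ⇒ r = D₁/P + g = €76,200.0000/€1,517,714.87 + 0.063 = 0.050207 + 0.063 = 0.113207

11.32%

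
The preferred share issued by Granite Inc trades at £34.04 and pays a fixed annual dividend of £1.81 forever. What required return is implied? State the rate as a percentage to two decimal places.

P = C/r ⇒ r = C/P = £1.81/£34.04 = 0.053173

5.32%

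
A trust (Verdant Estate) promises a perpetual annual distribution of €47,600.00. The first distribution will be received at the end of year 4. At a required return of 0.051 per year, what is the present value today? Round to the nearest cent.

Value at end of year 3: C / r = €47,600.00 / 0.051 = €933,333.3333
Discount to today: PV = €933,333.3333 / (1 + 0.051)^3 = €933,333.3333 / 1.160936 = €803,949.24

€803949.24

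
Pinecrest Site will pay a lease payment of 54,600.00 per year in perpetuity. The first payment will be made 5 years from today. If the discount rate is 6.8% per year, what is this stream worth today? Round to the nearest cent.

Value at end of year 4: C / r = 54,600.00 / 0.068 = 802,941.1765
Discount to today: PV = 802,941.1765 / (1 + 0.068)^4 = 802,941.1765 / 1.301023 = 617,161.35

617161.35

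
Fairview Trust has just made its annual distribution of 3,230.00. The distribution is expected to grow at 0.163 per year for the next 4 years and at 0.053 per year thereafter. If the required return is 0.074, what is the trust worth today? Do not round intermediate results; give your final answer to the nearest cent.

238524.25

D_1 = 3756.49000
D_2 = 4368.79787
D_3 = 5080.91192
D_4 = 5909.10057
Terminal value at year 4: TV = D_4×(1+g_2)/(r−g_2) = 6222.28290/0.021 = 296299.18554
P_0 = D_1/(1+r)^1 + D_2/(1+r)^2 + D_3/(1+r)^3 + D_4/(1+r)^4 + TV/(1+r)^4
    = 3497.66294 + 3787.50652 + 4101.36879 + 4441.24013 + 222696.46961 = 238524.24799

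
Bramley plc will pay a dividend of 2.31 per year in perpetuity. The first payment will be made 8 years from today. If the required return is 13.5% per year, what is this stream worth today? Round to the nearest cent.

Value at end of year 7: C / r = 2.31 / 0.135 = 17.1111
Discount to today: PV = 17.1111 / (1 + 0.135)^7 = 17.1111 / 2.426448 = 7.05

7.05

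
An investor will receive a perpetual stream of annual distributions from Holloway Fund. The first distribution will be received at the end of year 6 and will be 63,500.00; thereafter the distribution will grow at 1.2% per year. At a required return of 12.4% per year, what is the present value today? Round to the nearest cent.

Value at end of year 5: C₁ / (r − g) = 63,500.00 / (0.124 − 0.012) = 566,964.2857
Discount to today: PV = 566,964.2857 / (1 + 0.124)^5 = 566,964.2857 / 1.794038 = 316,026.97

316026.97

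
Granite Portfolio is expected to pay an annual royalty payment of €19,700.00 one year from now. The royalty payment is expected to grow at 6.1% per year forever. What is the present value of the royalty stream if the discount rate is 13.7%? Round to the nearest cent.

Growing perpetuity: P = D₁ / (r − g) = €19,700.0000 / (0.137 − 0.061) = €259,210.53

€259210.53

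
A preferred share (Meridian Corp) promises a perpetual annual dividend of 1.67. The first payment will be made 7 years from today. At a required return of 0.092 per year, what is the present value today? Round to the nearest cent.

10.71

Value at end of year 6: C / r = 1.67 / 0.092 = 18.1522
Discount to today: PV = 18.1522 / (1 + 0.092)^6 = 18.1522 / 1.695649 = 10.71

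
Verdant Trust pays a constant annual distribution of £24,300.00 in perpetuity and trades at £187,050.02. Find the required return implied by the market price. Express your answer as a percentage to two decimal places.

P = C/r ⇒ r = C/P = £24,300.00/£187,050.02 = 0.129912

12.99%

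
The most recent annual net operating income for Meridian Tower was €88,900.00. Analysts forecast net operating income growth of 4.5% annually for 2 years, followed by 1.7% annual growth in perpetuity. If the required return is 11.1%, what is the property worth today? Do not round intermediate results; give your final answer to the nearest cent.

D_1 = 92900.50000
D_2 = 97081.02250
Terminal value at year 2: TV = D_2×(1+g_2)/(r−g_2) = 98731.39988/0.094 = 1050334.04130
P_0 = D_1/(1+r)^1 + D_2/(1+r)^2 + TV/(1+r)^2
    = 83618.81188 + 78651.35771 + 850940.75310 = 1013210.92269

€1013210.92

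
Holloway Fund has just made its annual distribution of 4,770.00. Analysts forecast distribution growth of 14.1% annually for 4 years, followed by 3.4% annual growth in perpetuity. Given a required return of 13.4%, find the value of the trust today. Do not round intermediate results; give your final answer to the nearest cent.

69927.21

D_1 = 5442.57000
D_2 = 6209.97237
D_3 = 7085.57847
D_4 = 8084.64504
Terminal value at year 4: TV = D_4×(1+g_2)/(r−g_2) = 8359.52297/0.1 = 83595.22970
P_0 = D_1/(1+r)^1 + D_2/(1+r)^2 + D_3/(1+r)^3 + D_4/(1+r)^4 + TV/(1+r)^4
    = 4799.44444 + 4829.07064 + 4858.87972 + 4888.87281 + 50550.94483 = 69927.21245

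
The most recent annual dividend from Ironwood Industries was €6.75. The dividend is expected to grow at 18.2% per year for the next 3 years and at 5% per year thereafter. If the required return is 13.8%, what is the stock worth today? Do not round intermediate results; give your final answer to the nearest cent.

€112.10

D_1 = 7.97850
D_2 = 9.43059
D_3 = 11.14695
Terminal value at year 3: TV = D_3×(1+g_2)/(r−g_2) = 11.70430/0.088 = 133.00343
P_0 = D_1/(1+r)^1 + D_2/(1+r)^2 + D_3/(1+r)^3 + TV/(1+r)^3
    = 7.01098 + 7.28206 + 7.56362 + 90.24768 = 112.10434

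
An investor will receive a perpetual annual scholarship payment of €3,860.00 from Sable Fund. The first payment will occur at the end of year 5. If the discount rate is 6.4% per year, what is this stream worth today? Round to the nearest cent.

€47058.80

Value at end of year 4: C / r = €3,860.00 / 0.064 = €60,312.5000
Discount to today: PV = €60,312.5000 / (1 + 0.064)^4 = €60,312.5000 / 1.281641 = €47,058.80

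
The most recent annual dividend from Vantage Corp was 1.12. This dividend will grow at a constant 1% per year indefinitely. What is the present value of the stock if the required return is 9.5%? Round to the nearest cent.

D₁ = D₀ × (1 + g) = 1.12 × 1.01 = 1.1312
Growing perpetuity: P = D₁ / (r − g) = 1.1312 / (0.095 − 0.01) = 13.31

13.31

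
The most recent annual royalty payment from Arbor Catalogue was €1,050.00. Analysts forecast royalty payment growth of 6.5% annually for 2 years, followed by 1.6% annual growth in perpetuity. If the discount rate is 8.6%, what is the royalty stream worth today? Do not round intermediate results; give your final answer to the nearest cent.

D_1 = 1118.25000
D_2 = 1190.93625
Terminal value at year 2: TV = D_2×(1+g_2)/(r−g_2) = 1209.99123/0.07 = 17285.58900
P_0 = D_1/(1+r)^1 + D_2/(1+r)^2 + TV/(1+r)^2
    = 1029.69613 + 1009.78488 + 14656.30628 = 16695.78729

€16695.79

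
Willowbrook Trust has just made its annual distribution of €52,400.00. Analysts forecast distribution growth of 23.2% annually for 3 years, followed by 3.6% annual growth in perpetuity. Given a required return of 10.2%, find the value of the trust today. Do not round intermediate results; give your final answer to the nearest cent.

D_1 = 64556.80000
D_2 = 79533.97760
D_3 = 97985.86040
Terminal value at year 3: TV = D_3×(1+g_2)/(r−g_2) = 101513.35138/0.066 = 1538081.08148
P_0 = D_1/(1+r)^1 + D_2/(1+r)^2 + D_3/(1+r)^3 + TV/(1+r)^3
    = 58581.48820 + 65492.19008 + 73218.12902 + 1149302.75245 = 1346594.55975

€1346594.56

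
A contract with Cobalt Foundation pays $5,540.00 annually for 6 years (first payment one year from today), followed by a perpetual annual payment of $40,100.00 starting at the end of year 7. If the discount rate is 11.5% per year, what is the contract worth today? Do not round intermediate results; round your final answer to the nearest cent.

PV of 6-year annuity: $5,540.00 × [1 − (1+0.115)^−6] / 0.115 = 23103.42894
Perpetuity value at year 6: $40,100.00 / 0.115 = 348695.65217
PV of perpetuity: 348695.65217 / (1+0.115)^6 = 181466.86144
Total PV = 23103.42894 + 181466.86144 = 204570.29039

$204570.29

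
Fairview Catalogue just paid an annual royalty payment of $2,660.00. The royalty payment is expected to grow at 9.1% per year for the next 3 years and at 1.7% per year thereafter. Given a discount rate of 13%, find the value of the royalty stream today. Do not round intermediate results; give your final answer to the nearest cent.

D_1 = 2902.06000
D_2 = 3166.14746
D_3 = 3454.26688
Terminal value at year 3: TV = D_3×(1+g_2)/(r−g_2) = 3512.98942/0.113 = 31088.40191
P_0 = D_1/(1+r)^1 + D_2/(1+r)^2 + D_3/(1+r)^3 + TV/(1+r)^3
    = 2568.19469 + 2479.55788 + 2393.98022 + 21545.82199 = 28987.55478

$28987.55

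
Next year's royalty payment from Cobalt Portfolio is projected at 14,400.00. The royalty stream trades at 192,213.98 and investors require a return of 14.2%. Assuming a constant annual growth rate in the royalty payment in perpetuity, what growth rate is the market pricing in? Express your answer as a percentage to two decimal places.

6.71%

P = D₁/(r−g) ⇒ g = r − D₁/P = 0.142 − 14,400.00/192,213.98 = 0.067083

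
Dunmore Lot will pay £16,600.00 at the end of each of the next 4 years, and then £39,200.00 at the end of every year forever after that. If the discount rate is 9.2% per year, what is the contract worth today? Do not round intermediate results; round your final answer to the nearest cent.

PV of 4-year annuity: £16,600.00 × [1 − (1+0.092)^−4] / 0.092 = 53544.10773
Perpetuity value at year 4: £39,200.00 / 0.092 = 426086.95652
PV of perpetuity: 426086.95652 / (1+0.092)^4 = 299645.44911
Total PV = 53544.10773 + 299645.44911 = 353189.55684

£353189.56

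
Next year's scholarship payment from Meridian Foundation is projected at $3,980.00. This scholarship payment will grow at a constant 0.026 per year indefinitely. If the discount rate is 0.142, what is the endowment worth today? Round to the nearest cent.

$34310.34

Growing perpetuity: P = D₁ / (r − g) = $3,980.0000 / (0.142 − 0.026) = $34,310.34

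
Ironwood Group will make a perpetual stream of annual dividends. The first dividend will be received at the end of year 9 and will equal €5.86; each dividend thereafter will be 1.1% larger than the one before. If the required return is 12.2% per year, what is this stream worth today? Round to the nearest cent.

Value at end of year 8: C₁ / (r − g) = €5.86 / (0.122 − 0.011) = €52.7928
Discount to today: PV = €52.7928 / (1 + 0.122)^8 = €52.7928 / 2.511556 = €21.02

€21.02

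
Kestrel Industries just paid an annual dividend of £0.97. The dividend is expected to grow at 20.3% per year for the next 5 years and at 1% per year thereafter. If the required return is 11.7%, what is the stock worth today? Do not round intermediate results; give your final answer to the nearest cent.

D_1 = 1.16691
D_2 = 1.40379
D_3 = 1.68876
D_4 = 2.03158
D_5 = 2.44399
Terminal value at year 5: TV = D_5×(1+g_2)/(r−g_2) = 2.46843/0.107 = 23.06946
P_0 = D_1/(1+r)^1 + D_2/(1+r)^2 + D_3/(1+r)^3 + D_4/(1+r)^4 + D_5/(1+r)^5 + TV/(1+r)^5
    = 1.04468 + 1.12511 + 1.21174 + 1.30503 + 1.40551 + 13.26697 = 19.35904

£19.36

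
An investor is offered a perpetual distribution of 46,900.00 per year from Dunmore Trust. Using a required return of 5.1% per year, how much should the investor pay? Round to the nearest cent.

919607.84

Level perpetuity: PV = C / r = 46,900.00 / 0.051 = 919,607.84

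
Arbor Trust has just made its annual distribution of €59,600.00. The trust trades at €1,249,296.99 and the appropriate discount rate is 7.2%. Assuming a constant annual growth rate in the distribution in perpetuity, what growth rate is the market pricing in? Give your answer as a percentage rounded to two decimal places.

2.32%

P = D₀(1+g)/(r−g) ⇒ P(r−g) = D₀(1+g) ⇒ g(P+D₀) = P·r − D₀
g = (P·r − D₀)/(P + D₀) = (€1,249,296.99×0.072 − €59,600.00) / (€1,249,296.99 + €59,600.00) = 0.023187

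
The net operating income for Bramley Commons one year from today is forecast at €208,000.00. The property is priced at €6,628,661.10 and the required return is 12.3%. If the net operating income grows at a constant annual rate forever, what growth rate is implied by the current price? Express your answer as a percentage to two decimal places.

9.16%

P = D₁/(r−g) ⇒ g = r − D₁/P = 0.123 − €208,000.00/€6,628,661.10 = 0.091621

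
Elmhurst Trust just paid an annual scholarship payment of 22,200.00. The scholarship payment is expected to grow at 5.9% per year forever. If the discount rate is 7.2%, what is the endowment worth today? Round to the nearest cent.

1808446.15

D₁ = D₀ × (1 + g) = 22,200.00 × 1.059 = 23,509.8000
Growing perpetuity: P = D₁ / (r − g) = 23,509.8000 / (0.072 − 0.059) = 1,808,446.15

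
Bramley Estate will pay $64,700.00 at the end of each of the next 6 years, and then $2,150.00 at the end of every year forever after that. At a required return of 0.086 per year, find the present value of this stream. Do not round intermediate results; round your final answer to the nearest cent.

PV of 6-year annuity: $64,700.00 × [1 − (1+0.086)^−6] / 0.086 = 293733.15523
Perpetuity value at year 6: $2,150.00 / 0.086 = 25000.00000
PV of perpetuity: 25000.00000 / (1+0.086)^6 = 15239.16099
Total PV = 293733.15523 + 15239.16099 = 308972.31622

$308972.32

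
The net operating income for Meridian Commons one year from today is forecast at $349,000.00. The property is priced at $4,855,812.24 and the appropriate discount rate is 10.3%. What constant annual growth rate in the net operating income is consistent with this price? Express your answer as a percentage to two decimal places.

3.11%

P = D₁/(r−g) ⇒ g = r − D₁/P = 0.103 − $349,000.00/$4,855,812.24 = 0.031127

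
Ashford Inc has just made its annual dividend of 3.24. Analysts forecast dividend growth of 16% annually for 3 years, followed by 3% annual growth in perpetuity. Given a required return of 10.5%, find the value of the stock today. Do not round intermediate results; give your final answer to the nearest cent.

62.20

D_1 = 3.75840
D_2 = 4.35974
D_3 = 5.05730
Terminal value at year 3: TV = D_3×(1+g_2)/(r−g_2) = 5.20902/0.075 = 69.45363
P_0 = D_1/(1+r)^1 + D_2/(1+r)^2 + D_3/(1+r)^3 + TV/(1+r)^3
    = 3.40127 + 3.57056 + 3.74828 + 51.47639 = 62.19650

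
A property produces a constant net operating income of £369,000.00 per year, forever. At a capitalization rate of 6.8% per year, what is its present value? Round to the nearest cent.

Level perpetuity: PV = C / r = £369,000.00 / 0.068 = £5,426,470.59

£5426470.59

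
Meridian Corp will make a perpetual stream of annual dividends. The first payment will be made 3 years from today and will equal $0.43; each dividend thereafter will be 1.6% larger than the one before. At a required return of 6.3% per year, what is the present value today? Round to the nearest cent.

Value at end of year 2: C₁ / (r − g) = $0.43 / (0.063 − 0.016) = $9.1489
Discount to today: PV = $9.1489 / (1 + 0.063)^2 = $9.1489 / 1.129969 = $8.10

$8.10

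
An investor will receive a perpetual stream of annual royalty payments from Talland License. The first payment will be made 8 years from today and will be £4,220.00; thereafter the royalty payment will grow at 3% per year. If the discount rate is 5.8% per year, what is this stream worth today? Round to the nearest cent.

Value at end of year 7: C₁ / (r − g) = £4,220.00 / (0.058 − 0.03) = £150,714.2857
Discount to today: PV = £150,714.2857 / (1 + 0.058)^7 = £150,714.2857 / 1.483883 = £101,567.50

£101567.50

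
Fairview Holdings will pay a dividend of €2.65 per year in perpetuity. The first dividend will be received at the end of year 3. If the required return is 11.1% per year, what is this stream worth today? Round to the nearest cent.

Value at end of year 2: C / r = €2.65 / 0.111 = €23.8739
Discount to today: PV = €23.8739 / (1 + 0.111)^2 = €23.8739 / 1.234321 = €19.34

€19.34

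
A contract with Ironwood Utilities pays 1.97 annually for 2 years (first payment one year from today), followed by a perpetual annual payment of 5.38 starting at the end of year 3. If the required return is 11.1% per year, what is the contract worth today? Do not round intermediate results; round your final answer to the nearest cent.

42.64

PV of 2-year annuity: 1.97 × [1 − (1+0.111)^−2] / 0.111 = 3.36920
Perpetuity value at year 2: 5.38 / 0.111 = 48.46847
PV of perpetuity: 48.46847 / (1+0.111)^2 = 39.26731
Total PV = 3.36920 + 39.26731 = 42.63651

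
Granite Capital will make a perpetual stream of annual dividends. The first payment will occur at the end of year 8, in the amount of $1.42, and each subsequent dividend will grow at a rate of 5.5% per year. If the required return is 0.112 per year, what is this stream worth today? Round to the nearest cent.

$11.85

Value at end of year 7: C₁ / (r − g) = $1.42 / (0.112 − 0.055) = $24.9123
Discount to today: PV = $24.9123 / (1 + 0.112)^7 = $24.9123 / 2.102488 = $11.85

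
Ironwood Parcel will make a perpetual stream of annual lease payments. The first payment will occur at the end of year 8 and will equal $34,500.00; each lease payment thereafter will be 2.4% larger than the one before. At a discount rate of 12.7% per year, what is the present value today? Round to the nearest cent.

Value at end of year 7: C₁ / (r − g) = $34,500.00 / (0.127 − 0.024) = $334,951.4563
Discount to today: PV = $334,951.4563 / (1 + 0.127)^7 = $334,951.4563 / 2.309231 = $145,048.91

$145048.91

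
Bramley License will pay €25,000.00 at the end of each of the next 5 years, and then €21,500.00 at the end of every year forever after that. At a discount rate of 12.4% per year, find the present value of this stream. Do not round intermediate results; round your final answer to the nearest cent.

€185879.79

PV of 5-year annuity: €25,000.00 × [1 − (1+0.124)^−5] / 0.124 = 89233.48814
Perpetuity value at year 5: €21,500.00 / 0.124 = 173387.09677
PV of perpetuity: 173387.09677 / (1+0.124)^5 = 96646.29697
Total PV = 89233.48814 + 96646.29697 = 185879.78511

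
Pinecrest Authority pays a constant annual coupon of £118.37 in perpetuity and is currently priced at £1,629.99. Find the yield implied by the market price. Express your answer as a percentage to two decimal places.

7.26%

P = C/r ⇒ r = C/P = £118.37/£1,629.99 = 0.072620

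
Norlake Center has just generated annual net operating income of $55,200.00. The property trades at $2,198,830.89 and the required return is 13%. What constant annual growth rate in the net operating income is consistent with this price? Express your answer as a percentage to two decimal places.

P = D₀(1+g)/(r−g) ⇒ P(r−g) = D₀(1+g) ⇒ g(P+D₀) = P·r − D₀
g = (P·r − D₀)/(P + D₀) = ($2,198,830.89×0.13 − $55,200.00) / ($2,198,830.89 + $55,200.00) = 0.102327

10.23%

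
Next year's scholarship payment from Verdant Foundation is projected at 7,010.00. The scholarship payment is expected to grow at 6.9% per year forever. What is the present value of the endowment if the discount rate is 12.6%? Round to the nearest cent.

122982.46

Growing perpetuity: P = D₁ / (r − g) = 7,010.0000 / (0.126 − 0.069) = 122,982.46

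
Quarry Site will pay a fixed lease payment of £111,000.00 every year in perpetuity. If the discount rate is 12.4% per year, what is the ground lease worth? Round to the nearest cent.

£895161.29

Level perpetuity: PV = C / r = £111,000.00 / 0.124 = £895,161.29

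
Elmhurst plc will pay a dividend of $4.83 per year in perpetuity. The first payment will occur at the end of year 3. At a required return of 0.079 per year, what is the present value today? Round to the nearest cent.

Value at end of year 2: C / r = $4.83 / 0.079 = $61.1392
Discount to today: PV = $61.1392 / (1 + 0.079)^2 = $61.1392 / 1.164241 = $52.51

$52.51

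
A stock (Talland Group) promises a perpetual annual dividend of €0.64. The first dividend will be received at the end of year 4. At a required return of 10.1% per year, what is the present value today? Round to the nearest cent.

€4.75

Value at end of year 3: C / r = €0.64 / 0.101 = €6.3366
Discount to today: PV = €6.3366 / (1 + 0.101)^3 = €6.3366 / 1.334633 = €4.75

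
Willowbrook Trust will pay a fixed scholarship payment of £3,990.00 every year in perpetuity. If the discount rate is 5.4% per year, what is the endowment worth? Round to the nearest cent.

Level perpetuity: PV = C / r = £3,990.00 / 0.054 = £73,888.89

£73888.89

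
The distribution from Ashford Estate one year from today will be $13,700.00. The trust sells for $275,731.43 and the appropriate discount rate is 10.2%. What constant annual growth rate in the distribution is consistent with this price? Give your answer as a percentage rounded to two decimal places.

5.23%

P = D₁/(r−g) ⇒ g = r − D₁/P = 0.102 − $13,700.00/$275,731.43 = 0.052314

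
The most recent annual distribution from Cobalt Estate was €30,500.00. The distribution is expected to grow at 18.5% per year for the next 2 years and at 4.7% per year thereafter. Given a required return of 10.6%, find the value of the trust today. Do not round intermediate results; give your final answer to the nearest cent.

€689019.37

D_1 = 36142.50000
D_2 = 42828.86250
Terminal value at year 2: TV = D_2×(1+g_2)/(r−g_2) = 44841.81904/0.059 = 760030.83114
P_0 = D_1/(1+r)^1 + D_2/(1+r)^2 + TV/(1+r)^2
    = 32678.57143 + 35012.75510 + 621328.04393 = 689019.37046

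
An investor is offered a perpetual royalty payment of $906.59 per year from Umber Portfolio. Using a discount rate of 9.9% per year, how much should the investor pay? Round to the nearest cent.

$9157.47

Level perpetuity: PV = C / r = $906.59 / 0.099 = $9,157.47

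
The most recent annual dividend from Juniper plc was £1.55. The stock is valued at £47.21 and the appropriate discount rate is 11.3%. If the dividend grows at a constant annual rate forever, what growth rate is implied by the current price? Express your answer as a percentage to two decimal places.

P = D₀(1+g)/(r−g) ⇒ P(r−g) = D₀(1+g) ⇒ g(P+D₀) = P·r − D₀
g = (P·r − D₀)/(P + D₀) = (£47.21×0.113 − £1.55) / (£47.21 + £1.55) = 0.077620

7.76%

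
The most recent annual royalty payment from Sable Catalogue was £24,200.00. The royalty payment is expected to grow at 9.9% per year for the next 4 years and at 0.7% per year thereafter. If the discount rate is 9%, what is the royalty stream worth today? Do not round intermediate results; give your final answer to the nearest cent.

D_1 = 26595.80000
D_2 = 29228.78420
D_3 = 32122.43384
D_4 = 35302.55479
Terminal value at year 4: TV = D_4×(1+g_2)/(r−g_2) = 35549.67267/0.083 = 428309.30927
P_0 = D_1/(1+r)^1 + D_2/(1+r)^2 + D_3/(1+r)^3 + D_4/(1+r)^4 + TV/(1+r)^4
    = 24399.81651 + 24601.28289 + 24804.41275 + 25009.21983 + 303425.11282 = 402239.84479

£402239.84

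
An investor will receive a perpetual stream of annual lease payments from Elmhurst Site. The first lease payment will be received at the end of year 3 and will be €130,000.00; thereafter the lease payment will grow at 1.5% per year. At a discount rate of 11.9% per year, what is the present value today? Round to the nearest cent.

Value at end of year 2: C₁ / (r − g) = €130,000.00 / (0.119 − 0.015) = €1,250,000.0000
Discount to today: PV = €1,250,000.0000 / (1 + 0.119)^2 = €1,250,000.0000 / 1.252161 = €998,274.18

€998274.18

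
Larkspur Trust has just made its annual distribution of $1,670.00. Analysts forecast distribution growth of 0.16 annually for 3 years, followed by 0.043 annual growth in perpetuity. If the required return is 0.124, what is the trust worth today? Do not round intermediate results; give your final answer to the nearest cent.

D_1 = 1937.20000
D_2 = 2247.15200
D_3 = 2606.69632
Terminal value at year 3: TV = D_3×(1+g_2)/(r−g_2) = 2718.78426/0.081 = 33565.23780
P_0 = D_1/(1+r)^1 + D_2/(1+r)^2 + D_3/(1+r)^3 + TV/(1+r)^3
    = 1723.48754 + 1778.68821 + 1835.65687 + 23636.91507 = 28974.74770

$28974.75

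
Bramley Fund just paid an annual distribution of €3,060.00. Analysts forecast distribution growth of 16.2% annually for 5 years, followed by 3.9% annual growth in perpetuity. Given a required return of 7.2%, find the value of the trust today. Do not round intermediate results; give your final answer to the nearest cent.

D_1 = 3555.72000
D_2 = 4131.74664
D_3 = 4801.08960
D_4 = 5578.86611
D_5 = 6482.64242
Terminal value at year 5: TV = D_5×(1+g_2)/(r−g_2) = 6735.46547/0.033 = 204105.01438
P_0 = D_1/(1+r)^1 + D_2/(1+r)^2 + D_3/(1+r)^3 + D_4/(1+r)^4 + D_5/(1+r)^5 + TV/(1+r)^5
    = 3316.90299 + 3595.37432 + 3897.22477 + 4224.41715 + 4579.07904 + 144171.60976 = 163784.60803

€163784.61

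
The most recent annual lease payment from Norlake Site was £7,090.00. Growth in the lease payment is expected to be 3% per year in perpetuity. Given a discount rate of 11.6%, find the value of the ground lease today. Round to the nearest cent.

D₁ = D₀ × (1 + g) = £7,090.00 × 1.03 = £7,302.7000
Growing perpetuity: P = D₁ / (r − g) = £7,302.7000 / (0.116 − 0.03) = £84,915.12

£84915.12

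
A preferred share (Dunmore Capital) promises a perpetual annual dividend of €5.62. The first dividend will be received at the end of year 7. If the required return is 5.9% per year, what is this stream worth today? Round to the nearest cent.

€67.53

Value at end of year 6: C / r = €5.62 / 0.059 = €95.2542
Discount to today: PV = €95.2542 / (1 + 0.059)^6 = €95.2542 / 1.410509 = €67.53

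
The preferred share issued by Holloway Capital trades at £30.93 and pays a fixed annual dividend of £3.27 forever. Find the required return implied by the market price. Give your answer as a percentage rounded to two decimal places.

10.57%

P = C/r ⇒ r = C/P = £3.27/£30.93 = 0.105723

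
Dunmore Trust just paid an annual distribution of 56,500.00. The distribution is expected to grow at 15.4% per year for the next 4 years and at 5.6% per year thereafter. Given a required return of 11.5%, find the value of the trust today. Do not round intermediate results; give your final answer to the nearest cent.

1406802.69

D_1 = 65201.00000
D_2 = 75241.95400
D_3 = 86829.21492
D_4 = 100200.91401
Terminal value at year 4: TV = D_4×(1+g_2)/(r−g_2) = 105812.16520/0.059 = 1793426.52878
P_0 = D_1/(1+r)^1 + D_2/(1+r)^2 + D_3/(1+r)^3 + D_4/(1+r)^4 + TV/(1+r)^4
    = 58476.23318 + 60521.59022 + 62638.48889 + 64829.43155 + 1160336.94437 = 1406802.68822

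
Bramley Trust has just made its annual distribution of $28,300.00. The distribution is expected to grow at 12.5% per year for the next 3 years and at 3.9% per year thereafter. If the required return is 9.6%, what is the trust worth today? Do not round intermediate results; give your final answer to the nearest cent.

D_1 = 31837.50000
D_2 = 35817.18750
D_3 = 40294.33594
Terminal value at year 3: TV = D_3×(1+g_2)/(r−g_2) = 41865.81504/0.057 = 734487.98314
P_0 = D_1/(1+r)^1 + D_2/(1+r)^2 + D_3/(1+r)^3 + TV/(1+r)^3
    = 29048.81387 + 29817.44124 + 30606.40639 + 557895.72341 = 647368.38491

$647368.38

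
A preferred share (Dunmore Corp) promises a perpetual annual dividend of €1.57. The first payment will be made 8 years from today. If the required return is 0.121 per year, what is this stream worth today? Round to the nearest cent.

Value at end of year 7: C / r = €1.57 / 0.121 = €12.9752
Discount to today: PV = €12.9752 / (1 + 0.121)^7 = €12.9752 / 2.224535 = €5.83

€5.83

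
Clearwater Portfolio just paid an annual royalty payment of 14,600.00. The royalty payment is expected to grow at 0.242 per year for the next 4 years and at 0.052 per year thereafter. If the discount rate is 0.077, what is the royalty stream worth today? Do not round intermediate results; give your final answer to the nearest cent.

D_1 = 18133.20000
D_2 = 22521.43440
D_3 = 27971.62152
D_4 = 34740.75393
Terminal value at year 4: TV = D_4×(1+g_2)/(r−g_2) = 36547.27314/0.025 = 1461890.92553
P_0 = D_1/(1+r)^1 + D_2/(1+r)^2 + D_3/(1+r)^3 + D_4/(1+r)^4 + TV/(1+r)^4
    = 16836.76880 + 19416.21806 + 22390.84757 + 25821.20026 + 1086556.10700 = 1171021.14169

1171021.14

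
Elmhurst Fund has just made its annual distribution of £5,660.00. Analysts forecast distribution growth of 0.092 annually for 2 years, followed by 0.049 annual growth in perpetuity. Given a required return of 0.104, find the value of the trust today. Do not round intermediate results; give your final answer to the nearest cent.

D_1 = 6180.72000
D_2 = 6749.34624
Terminal value at year 2: TV = D_2×(1+g_2)/(r−g_2) = 7080.06421/0.055 = 128728.44010
P_0 = D_1/(1+r)^1 + D_2/(1+r)^2 + TV/(1+r)^2
    = 5598.47826 + 5537.62524 + 105617.61587 = 116753.71937

£116753.72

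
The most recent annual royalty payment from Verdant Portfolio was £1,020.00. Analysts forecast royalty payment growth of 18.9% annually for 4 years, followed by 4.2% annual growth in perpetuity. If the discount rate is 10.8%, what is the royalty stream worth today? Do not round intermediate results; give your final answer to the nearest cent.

£26236.85

D_1 = 1212.78000
D_2 = 1441.99542
D_3 = 1714.53255
D_4 = 2038.57921
Terminal value at year 4: TV = D_4×(1+g_2)/(r−g_2) = 2124.19953/0.066 = 32184.84142
P_0 = D_1/(1+r)^1 + D_2/(1+r)^2 + D_3/(1+r)^3 + D_4/(1+r)^4 + TV/(1+r)^4
    = 1094.56679 + 1174.58476 + 1260.45241 + 1352.59740 + 21354.64382 = 26236.84518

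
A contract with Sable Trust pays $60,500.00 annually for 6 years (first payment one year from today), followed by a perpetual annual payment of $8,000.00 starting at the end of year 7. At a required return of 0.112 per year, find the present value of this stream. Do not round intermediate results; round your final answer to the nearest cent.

PV of 6-year annuity: $60,500.00 × [1 − (1+0.112)^−6] / 0.112 = 254479.63180
Perpetuity value at year 6: $8,000.00 / 0.112 = 71428.57143
PV of perpetuity: 71428.57143 / (1+0.112)^6 = 37778.37218
Total PV = 254479.63180 + 37778.37218 = 292258.00398

$292258.00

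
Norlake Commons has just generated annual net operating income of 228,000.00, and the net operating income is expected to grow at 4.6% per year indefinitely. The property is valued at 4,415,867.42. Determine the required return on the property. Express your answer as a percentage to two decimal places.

D₁ = 228,000.00 × 1.046 = 238,488.0000
P = D₁/(r − g) ⇒ r = D₁/P + g = 238,488.0000/4,415,867.42 + 0.046 = 0.054007 + 0.046 = 0.100007

10.00%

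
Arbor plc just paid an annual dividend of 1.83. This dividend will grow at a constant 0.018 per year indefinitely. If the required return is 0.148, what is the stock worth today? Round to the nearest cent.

14.33

D₁ = D₀ × (1 + g) = 1.83 × 1.018 = 1.8629
Growing perpetuity: P = D₁ / (r − g) = 1.8629 / (0.148 − 0.018) = 14.33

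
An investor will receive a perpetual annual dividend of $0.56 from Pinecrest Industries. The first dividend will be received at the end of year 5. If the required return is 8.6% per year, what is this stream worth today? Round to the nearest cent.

$4.68

Value at end of year 4: C / r = $0.56 / 0.086 = $6.5116
Discount to today: PV = $6.5116 / (1 + 0.086)^4 = $6.5116 / 1.390975 = $4.68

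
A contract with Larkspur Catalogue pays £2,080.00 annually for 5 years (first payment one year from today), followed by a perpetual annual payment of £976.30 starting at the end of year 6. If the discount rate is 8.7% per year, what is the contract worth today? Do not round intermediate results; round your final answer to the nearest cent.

£15548.47

PV of 5-year annuity: £2,080.00 × [1 − (1+0.087)^−5] / 0.087 = 8153.84571
Perpetuity value at year 5: £976.30 / 0.087 = 11221.83908
PV of perpetuity: 11221.83908 / (1+0.087)^5 = 7394.62775
Total PV = 8153.84571 + 7394.62775 = 15548.47346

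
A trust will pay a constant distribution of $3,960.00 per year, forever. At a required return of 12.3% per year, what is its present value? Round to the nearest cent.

$32195.12

Level perpetuity: PV = C / r = $3,960.00 / 0.123 = $32,195.12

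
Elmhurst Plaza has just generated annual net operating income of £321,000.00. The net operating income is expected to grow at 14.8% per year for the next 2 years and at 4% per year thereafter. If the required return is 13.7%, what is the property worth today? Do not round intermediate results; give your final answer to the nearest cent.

£4159911.32

D_1 = 368508.00000
D_2 = 423047.18400
Terminal value at year 2: TV = D_2×(1+g_2)/(r−g_2) = 439969.07136/0.097 = 4535763.62227
P_0 = D_1/(1+r)^1 + D_2/(1+r)^2 + TV/(1+r)^2
    = 324105.54090 + 327241.12660 + 3508564.65638 = 4159911.32389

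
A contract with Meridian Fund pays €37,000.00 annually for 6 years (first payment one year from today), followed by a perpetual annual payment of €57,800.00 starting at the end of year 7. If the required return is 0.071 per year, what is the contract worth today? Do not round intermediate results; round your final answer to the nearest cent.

PV of 6-year annuity: €37,000.00 × [1 − (1+0.071)^−6] / 0.071 = 175818.83190
Perpetuity value at year 6: €57,800.00 / 0.071 = 814084.50704
PV of perpetuity: 814084.50704 / (1+0.071)^6 = 539426.98045
Total PV = 175818.83190 + 539426.98045 = 715245.81235

€715245.81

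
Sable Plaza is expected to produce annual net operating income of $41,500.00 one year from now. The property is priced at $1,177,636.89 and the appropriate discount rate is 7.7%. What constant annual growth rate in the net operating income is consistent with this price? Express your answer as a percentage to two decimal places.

4.18%

P = D₁/(r−g) ⇒ g = r − D₁/P = 0.077 − $41,500.00/$1,177,636.89 = 0.041760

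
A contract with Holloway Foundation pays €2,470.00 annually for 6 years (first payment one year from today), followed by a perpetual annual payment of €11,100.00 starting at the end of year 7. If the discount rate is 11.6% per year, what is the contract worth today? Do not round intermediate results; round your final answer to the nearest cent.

€59802.58

PV of 6-year annuity: €2,470.00 × [1 − (1+0.116)^−6] / 0.116 = 10271.27121
Perpetuity value at year 6: €11,100.00 / 0.116 = 95689.65517
PV of perpetuity: 95689.65517 / (1+0.116)^6 = 49531.31087
Total PV = 10271.27121 + 49531.31087 = 59802.58208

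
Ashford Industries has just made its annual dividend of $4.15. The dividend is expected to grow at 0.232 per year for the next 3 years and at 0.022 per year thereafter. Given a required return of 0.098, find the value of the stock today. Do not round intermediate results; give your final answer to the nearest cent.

D_1 = 5.11280
D_2 = 6.29897
D_3 = 7.76033
Terminal value at year 3: TV = D_3×(1+g_2)/(r−g_2) = 7.93106/0.076 = 104.35602
P_0 = D_1/(1+r)^1 + D_2/(1+r)^2 + D_3/(1+r)^3 + TV/(1+r)^3
    = 4.65647 + 5.22474 + 5.86237 + 78.83344 = 94.57702

$94.58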